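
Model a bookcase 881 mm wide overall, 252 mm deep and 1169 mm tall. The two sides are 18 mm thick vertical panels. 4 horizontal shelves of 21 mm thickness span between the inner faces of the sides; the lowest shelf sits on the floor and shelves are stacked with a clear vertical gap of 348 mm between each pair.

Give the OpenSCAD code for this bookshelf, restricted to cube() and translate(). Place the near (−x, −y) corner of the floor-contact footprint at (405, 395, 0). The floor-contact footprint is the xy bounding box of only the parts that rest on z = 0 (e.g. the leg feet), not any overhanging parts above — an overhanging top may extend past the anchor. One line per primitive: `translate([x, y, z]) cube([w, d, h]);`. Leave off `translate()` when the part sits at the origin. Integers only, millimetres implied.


translate([405, 395, 0]) cube([18, 252, 1169]);
translate([1268, 395, 0]) cube([18, 252, 1169]);
translate([423, 395, 0]) cube([845, 252, 21]);
translate([423, 395, 369]) cube([845, 252, 21]);
translate([423, 395, 738]) cube([845, 252, 21]);
translate([423, 395, 1107]) cube([845, 252, 21]);


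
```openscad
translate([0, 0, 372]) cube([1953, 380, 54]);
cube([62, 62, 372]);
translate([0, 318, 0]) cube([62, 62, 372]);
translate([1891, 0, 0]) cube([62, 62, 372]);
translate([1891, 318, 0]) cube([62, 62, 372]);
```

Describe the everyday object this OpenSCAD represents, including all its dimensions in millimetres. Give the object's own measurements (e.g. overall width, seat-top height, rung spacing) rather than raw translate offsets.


A bench: a 1953×380 mm seat slab, 54 mm thick, top at z = 426 mm, on four 62×62 mm square legs flush with the seat corners and standing on z = 0.


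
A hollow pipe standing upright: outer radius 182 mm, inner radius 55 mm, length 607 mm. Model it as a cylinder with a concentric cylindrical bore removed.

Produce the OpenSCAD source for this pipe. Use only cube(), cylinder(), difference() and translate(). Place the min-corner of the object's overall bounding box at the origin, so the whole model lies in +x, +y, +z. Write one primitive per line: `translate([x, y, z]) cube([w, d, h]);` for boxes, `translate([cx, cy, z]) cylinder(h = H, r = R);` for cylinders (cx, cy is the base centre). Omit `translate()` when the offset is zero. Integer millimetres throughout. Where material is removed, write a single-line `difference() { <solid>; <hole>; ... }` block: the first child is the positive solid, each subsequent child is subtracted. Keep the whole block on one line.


difference() { translate([182, 182, 0]) cylinder(h = 607, r = 182); translate([182, 182, 0]) cylinder(h = 607, r = 55); }


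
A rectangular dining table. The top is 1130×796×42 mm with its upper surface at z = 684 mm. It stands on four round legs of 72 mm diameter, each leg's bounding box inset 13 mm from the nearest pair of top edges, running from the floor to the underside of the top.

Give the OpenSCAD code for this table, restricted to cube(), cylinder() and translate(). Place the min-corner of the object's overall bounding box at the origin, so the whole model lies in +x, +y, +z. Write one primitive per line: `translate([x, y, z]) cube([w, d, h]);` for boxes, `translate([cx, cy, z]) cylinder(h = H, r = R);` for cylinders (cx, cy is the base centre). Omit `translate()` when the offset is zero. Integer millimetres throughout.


translate([0, 0, 642]) cube([1130, 796, 42]);
translate([49, 49, 0]) cylinder(h = 642, r = 36);
translate([1081, 49, 0]) cylinder(h = 642, r = 36);
translate([49, 747, 0]) cylinder(h = 642, r = 36);
translate([1081, 747, 0]) cylinder(h = 642, r = 36);


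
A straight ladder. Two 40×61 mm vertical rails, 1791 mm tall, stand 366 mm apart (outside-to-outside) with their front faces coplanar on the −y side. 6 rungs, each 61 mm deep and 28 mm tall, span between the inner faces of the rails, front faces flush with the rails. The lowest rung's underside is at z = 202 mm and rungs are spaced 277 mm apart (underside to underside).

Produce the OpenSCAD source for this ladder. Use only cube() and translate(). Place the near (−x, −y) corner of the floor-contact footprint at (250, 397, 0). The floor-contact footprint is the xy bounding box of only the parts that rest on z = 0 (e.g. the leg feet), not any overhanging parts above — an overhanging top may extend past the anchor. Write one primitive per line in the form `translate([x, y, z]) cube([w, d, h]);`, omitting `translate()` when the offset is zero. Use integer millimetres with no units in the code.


translate([250, 397, 0]) cube([40, 61, 1791]);
translate([576, 397, 0]) cube([40, 61, 1791]);
translate([290, 397, 202]) cube([286, 61, 28]);
translate([290, 397, 479]) cube([286, 61, 28]);
translate([290, 397, 756]) cube([286, 61, 28]);
translate([290, 397, 1033]) cube([286, 61, 28]);
translate([290, 397, 1310]) cube([286, 61, 28]);
translate([290, 397, 1587]) cube([286, 61, 28]);


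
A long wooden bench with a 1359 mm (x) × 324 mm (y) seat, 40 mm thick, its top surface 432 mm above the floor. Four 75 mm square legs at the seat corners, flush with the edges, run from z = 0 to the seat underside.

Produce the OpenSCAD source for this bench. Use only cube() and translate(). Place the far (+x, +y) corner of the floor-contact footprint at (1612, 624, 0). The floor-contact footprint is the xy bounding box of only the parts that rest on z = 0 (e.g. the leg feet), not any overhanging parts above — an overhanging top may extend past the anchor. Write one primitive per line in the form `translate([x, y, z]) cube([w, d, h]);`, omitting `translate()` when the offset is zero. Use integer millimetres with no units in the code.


// leg_h = 432 − 40 = 392
translate([253, 300, 392]) cube([1359, 324, 40]);
translate([253, 300, 0]) cube([75, 75, 392]);
translate([253, 549, 0]) cube([75, 75, 392]);
translate([1537, 300, 0]) cube([75, 75, 392]);
translate([1537, 549, 0]) cube([75, 75, 392]);


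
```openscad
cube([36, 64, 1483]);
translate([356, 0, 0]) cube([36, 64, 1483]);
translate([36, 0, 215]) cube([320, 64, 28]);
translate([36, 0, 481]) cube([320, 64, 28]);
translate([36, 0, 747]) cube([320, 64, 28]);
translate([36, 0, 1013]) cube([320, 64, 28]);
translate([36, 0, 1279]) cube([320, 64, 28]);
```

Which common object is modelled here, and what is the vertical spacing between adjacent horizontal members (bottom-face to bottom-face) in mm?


A ladder. The rung spacing is 266 mm.

Two tall 36×64 posts with 5 short bars between them — a ladder. Adjacent rungs sit at z = 215 and z = 481, so the spacing is 481 − 215 = 266 mm.


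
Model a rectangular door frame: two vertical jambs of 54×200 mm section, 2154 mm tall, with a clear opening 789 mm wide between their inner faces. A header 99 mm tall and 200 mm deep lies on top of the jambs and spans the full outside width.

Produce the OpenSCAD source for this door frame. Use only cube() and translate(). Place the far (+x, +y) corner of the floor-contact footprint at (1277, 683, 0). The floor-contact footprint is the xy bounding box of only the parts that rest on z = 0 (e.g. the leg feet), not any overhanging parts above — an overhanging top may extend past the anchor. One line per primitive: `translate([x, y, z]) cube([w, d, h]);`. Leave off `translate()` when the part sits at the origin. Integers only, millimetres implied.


translate([380, 483, 0]) cube([54, 200, 2154]);
translate([1223, 483, 0]) cube([54, 200, 2154]);
translate([380, 483, 2154]) cube([897, 200, 99]);


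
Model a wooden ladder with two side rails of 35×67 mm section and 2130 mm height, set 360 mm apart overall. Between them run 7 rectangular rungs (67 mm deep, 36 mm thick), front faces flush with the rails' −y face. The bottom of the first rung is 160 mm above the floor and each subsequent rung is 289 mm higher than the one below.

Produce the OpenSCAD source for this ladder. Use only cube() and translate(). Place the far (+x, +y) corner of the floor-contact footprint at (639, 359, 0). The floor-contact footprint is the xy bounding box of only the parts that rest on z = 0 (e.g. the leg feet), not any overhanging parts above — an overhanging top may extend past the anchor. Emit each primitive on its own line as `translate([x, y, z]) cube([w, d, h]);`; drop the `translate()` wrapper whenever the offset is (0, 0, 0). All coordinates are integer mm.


// rung span = 360 - 2*35 = 290
// rung[k] z = 160 + k*289
translate([279, 292, 0]) cube([35, 67, 2130]);
translate([604, 292, 0]) cube([35, 67, 2130]);
translate([314, 292, 160]) cube([290, 67, 36]);
translate([314, 292, 449]) cube([290, 67, 36]);
translate([314, 292, 738]) cube([290, 67, 36]);
translate([314, 292, 1027]) cube([290, 67, 36]);
translate([314, 292, 1316]) cube([290, 67, 36]);
translate([314, 292, 1605]) cube([290, 67, 36]);
translate([314, 292, 1894]) cube([290, 67, 36]);


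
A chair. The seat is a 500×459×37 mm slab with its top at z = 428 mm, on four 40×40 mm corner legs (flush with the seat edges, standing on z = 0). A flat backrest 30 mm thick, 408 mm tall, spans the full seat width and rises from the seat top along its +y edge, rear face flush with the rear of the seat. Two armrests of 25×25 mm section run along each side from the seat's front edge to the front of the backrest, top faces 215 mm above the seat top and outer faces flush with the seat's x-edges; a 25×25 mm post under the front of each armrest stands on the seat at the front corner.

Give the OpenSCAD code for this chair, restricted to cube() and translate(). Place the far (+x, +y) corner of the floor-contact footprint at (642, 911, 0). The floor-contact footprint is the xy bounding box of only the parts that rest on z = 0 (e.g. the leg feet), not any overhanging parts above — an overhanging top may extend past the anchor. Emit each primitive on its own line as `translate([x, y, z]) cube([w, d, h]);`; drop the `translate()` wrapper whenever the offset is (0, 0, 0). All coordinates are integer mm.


translate([142, 452, 391]) cube([500, 459, 37]);
translate([142, 452, 0]) cube([40, 40, 391]);
translate([602, 452, 0]) cube([40, 40, 391]);
translate([142, 871, 0]) cube([40, 40, 391]);
translate([602, 871, 0]) cube([40, 40, 391]);
translate([142, 881, 428]) cube([500, 30, 408]);
translate([142, 452, 618]) cube([25, 429, 25]);
translate([617, 452, 618]) cube([25, 429, 25]);
translate([142, 452, 428]) cube([25, 25, 190]);
translate([617, 452, 428]) cube([25, 25, 190]);


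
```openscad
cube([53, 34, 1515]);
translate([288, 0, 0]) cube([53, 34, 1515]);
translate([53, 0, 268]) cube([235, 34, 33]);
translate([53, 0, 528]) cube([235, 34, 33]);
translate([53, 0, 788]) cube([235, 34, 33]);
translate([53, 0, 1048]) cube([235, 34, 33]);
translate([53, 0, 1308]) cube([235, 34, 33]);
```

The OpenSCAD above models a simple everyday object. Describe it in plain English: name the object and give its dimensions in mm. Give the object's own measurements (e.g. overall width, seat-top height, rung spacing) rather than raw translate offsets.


A straight ladder. Two 53×34 mm vertical rails, 1515 mm tall, stand 341 mm apart (outside-to-outside) with their front faces coplanar on the −y side. 5 rungs, each 34 mm deep and 33 mm tall, span between the inner faces of the rails, front faces flush with the rails. The lowest rung's underside is at z = 268 mm and rungs are spaced 260 mm apart (underside to underside).


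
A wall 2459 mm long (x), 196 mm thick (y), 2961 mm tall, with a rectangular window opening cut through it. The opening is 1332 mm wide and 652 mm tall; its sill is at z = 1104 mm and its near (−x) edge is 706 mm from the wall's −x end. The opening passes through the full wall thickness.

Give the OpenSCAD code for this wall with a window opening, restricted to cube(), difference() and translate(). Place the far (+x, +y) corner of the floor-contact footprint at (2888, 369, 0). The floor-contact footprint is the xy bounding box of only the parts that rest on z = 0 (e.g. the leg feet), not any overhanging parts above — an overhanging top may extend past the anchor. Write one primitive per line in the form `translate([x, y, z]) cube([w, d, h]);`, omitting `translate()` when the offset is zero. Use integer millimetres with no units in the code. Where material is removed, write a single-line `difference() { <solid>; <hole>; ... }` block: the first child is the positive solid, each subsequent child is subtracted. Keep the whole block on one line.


difference() { translate([429, 173, 0]) cube([2459, 196, 2961]); translate([1135, 173, 1104]) cube([1332, 196, 652]); }


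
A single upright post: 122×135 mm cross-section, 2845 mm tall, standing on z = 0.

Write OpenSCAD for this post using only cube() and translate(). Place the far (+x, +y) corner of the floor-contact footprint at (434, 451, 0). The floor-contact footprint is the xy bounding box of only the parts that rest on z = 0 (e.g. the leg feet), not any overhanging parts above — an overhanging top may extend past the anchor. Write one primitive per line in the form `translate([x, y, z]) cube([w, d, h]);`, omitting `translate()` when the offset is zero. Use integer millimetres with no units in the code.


translate([312, 316, 0]) cube([122, 135, 2845]);


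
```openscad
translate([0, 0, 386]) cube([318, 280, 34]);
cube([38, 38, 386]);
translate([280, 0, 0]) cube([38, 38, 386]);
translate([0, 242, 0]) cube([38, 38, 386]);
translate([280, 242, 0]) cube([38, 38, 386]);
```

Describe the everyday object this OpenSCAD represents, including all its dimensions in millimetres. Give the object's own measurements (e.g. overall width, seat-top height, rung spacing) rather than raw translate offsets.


A simple wooden stool: a rectangular seat 318 mm (x) by 280 mm (y), 34 mm thick, top face at z = 420 mm, on four square legs, each 38×38 mm in cross-section. The legs rest on z = 0, each flush with a corner of the seat.


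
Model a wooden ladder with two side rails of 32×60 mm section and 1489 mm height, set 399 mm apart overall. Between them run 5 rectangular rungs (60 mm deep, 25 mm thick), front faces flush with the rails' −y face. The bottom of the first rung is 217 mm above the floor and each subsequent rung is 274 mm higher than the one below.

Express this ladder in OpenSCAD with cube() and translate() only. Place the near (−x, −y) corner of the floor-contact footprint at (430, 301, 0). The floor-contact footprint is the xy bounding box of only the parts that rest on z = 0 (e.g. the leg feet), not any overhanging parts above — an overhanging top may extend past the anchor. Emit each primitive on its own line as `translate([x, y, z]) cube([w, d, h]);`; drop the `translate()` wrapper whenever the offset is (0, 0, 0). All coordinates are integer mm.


translate([430, 301, 0]) cube([32, 60, 1489]);
translate([797, 301, 0]) cube([32, 60, 1489]);
translate([462, 301, 217]) cube([335, 60, 25]);
translate([462, 301, 491]) cube([335, 60, 25]);
translate([462, 301, 765]) cube([335, 60, 25]);
translate([462, 301, 1039]) cube([335, 60, 25]);
translate([462, 301, 1313]) cube([335, 60, 25]);


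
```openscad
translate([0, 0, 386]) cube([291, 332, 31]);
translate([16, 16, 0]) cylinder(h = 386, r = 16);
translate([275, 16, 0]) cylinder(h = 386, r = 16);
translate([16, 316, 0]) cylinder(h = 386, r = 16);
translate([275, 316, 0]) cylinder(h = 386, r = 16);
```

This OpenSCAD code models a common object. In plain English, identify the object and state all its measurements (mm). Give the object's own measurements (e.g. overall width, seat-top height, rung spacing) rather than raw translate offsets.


A four-legged stool. The seat is a 291×332×31 mm slab whose top surface is at z = 417 mm; four round legs, each 32 mm in diameter, run from the floor (z = 0) to the underside of the seat, each leg's axis is inset half a diameter from the nearest pair of seat edges (so the leg's bounding box is flush with the corner).


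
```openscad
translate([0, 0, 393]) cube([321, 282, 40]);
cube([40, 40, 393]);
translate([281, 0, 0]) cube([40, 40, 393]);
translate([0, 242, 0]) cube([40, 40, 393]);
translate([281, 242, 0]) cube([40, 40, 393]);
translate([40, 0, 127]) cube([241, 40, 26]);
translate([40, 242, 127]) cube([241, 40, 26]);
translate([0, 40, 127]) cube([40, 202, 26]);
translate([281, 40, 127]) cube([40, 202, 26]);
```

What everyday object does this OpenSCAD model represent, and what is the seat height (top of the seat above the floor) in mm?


A stool. The seat height is 433 mm.

A 321×282×40 slab at z = 393 on four corner posts — a stool. The seat top is 393 + 40 = 433 mm.


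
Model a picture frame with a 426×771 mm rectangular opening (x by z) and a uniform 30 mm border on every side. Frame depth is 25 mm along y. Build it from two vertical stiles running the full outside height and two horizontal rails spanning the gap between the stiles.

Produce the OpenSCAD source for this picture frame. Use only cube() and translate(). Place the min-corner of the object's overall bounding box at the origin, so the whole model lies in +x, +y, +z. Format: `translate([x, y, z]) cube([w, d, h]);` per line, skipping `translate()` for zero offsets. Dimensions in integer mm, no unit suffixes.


cube([30, 25, 831]);
translate([456, 0, 0]) cube([30, 25, 831]);
translate([30, 0, 0]) cube([426, 25, 30]);
translate([30, 0, 801]) cube([426, 25, 30]);


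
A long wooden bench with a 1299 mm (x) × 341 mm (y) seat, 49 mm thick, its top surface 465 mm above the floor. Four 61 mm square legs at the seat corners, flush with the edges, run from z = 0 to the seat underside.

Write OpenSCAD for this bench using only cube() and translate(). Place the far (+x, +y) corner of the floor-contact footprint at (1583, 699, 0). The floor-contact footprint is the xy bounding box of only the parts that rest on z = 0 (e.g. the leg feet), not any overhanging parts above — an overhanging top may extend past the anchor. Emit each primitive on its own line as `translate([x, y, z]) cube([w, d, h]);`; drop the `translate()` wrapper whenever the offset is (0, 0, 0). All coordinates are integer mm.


translate([284, 358, 416]) cube([1299, 341, 49]);
translate([284, 358, 0]) cube([61, 61, 416]);
translate([284, 638, 0]) cube([61, 61, 416]);
translate([1522, 358, 0]) cube([61, 61, 416]);
translate([1522, 638, 0]) cube([61, 61, 416]);


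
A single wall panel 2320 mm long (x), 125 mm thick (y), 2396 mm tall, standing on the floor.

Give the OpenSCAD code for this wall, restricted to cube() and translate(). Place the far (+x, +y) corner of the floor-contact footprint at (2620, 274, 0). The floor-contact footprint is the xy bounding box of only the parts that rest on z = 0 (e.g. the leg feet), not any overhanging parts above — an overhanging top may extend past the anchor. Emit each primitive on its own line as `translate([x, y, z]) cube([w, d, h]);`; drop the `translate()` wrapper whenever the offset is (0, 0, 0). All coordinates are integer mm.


translate([300, 149, 0]) cube([2320, 125, 2396]);


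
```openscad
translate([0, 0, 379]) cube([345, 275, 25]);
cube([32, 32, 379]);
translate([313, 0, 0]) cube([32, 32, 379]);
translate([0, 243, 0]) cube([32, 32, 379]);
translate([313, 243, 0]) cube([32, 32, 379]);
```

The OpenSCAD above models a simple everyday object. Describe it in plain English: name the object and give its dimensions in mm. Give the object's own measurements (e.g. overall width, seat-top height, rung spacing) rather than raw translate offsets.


A simple wooden stool: a rectangular seat 345 mm (x) by 275 mm (y), 25 mm thick, top face at z = 404 mm, on four square legs, each 32×32 mm in cross-section. The legs rest on z = 0, each flush with a corner of the seat.


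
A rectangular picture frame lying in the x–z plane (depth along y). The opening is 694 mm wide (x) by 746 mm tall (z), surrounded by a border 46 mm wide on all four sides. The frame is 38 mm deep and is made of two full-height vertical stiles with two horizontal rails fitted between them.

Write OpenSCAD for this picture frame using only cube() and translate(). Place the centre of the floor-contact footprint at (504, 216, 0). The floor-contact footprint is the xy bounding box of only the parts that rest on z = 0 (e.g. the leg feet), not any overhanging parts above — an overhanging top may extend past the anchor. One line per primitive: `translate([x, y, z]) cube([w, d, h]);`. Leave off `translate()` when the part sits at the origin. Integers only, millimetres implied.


translate([111, 197, 0]) cube([46, 38, 838]);
translate([851, 197, 0]) cube([46, 38, 838]);
translate([157, 197, 0]) cube([694, 38, 46]);
translate([157, 197, 792]) cube([694, 38, 46]);


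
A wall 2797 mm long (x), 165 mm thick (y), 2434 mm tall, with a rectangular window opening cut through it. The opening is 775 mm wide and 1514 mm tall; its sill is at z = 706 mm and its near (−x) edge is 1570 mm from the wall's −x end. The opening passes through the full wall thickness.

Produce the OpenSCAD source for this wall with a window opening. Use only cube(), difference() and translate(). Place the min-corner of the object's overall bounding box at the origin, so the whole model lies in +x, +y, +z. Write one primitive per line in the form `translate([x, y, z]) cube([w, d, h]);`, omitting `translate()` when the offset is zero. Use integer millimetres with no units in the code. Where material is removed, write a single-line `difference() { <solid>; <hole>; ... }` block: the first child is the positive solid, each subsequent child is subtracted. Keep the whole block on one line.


difference() { cube([2797, 165, 2434]); translate([1570, 0, 706]) cube([775, 165, 1514]); }


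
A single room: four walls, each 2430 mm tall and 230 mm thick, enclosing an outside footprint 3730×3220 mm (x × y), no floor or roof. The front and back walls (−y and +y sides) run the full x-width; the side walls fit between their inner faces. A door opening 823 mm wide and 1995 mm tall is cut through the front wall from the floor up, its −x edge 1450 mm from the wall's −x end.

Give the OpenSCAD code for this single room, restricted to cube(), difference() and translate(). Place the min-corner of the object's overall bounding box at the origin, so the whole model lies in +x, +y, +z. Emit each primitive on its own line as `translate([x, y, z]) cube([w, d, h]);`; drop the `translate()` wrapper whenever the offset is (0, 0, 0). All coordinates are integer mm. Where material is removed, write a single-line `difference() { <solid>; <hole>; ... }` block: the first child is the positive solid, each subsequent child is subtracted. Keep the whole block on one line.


difference() { cube([3730, 230, 2430]); translate([1450, 0, 0]) cube([823, 230, 1995]); }
translate([0, 2990, 0]) cube([3730, 230, 2430]);
translate([0, 230, 0]) cube([230, 2760, 2430]);
translate([3500, 230, 0]) cube([230, 2760, 2430]);


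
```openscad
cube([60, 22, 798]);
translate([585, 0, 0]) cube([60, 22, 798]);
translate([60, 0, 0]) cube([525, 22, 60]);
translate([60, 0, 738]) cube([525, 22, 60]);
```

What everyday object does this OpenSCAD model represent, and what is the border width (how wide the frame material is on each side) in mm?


A picture frame. The border width is 60 mm.

Four thin pieces enclosing a rectangular opening — a picture frame. The two full-height stiles are 798 mm tall; the top rail sits at z = 738 and is 60 mm tall, so the border above the opening is 798 − 738 = 60 mm, matching the stile x-width.


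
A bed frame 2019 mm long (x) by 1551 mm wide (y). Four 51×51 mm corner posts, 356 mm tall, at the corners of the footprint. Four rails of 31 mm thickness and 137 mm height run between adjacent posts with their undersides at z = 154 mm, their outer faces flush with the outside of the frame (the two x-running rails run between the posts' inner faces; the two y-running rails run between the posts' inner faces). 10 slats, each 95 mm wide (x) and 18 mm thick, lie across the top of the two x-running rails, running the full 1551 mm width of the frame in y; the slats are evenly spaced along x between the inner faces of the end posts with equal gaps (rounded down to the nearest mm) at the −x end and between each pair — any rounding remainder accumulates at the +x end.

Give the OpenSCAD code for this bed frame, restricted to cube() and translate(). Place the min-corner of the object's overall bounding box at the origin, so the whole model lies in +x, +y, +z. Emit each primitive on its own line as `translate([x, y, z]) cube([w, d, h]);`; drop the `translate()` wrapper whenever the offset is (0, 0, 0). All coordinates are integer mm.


cube([51, 51, 356]);
translate([0, 1500, 0]) cube([51, 51, 356]);
translate([1968, 0, 0]) cube([51, 51, 356]);
translate([1968, 1500, 0]) cube([51, 51, 356]);
translate([51, 0, 154]) cube([1917, 31, 137]);
translate([51, 1520, 154]) cube([1917, 31, 137]);
translate([0, 51, 154]) cube([31, 1449, 137]);
translate([1988, 51, 154]) cube([31, 1449, 137]);
translate([138, 0, 291]) cube([95, 1551, 18]);
translate([320, 0, 291]) cube([95, 1551, 18]);
translate([502, 0, 291]) cube([95, 1551, 18]);
translate([684, 0, 291]) cube([95, 1551, 18]);
translate([866, 0, 291]) cube([95, 1551, 18]);
translate([1048, 0, 291]) cube([95, 1551, 18]);
translate([1230, 0, 291]) cube([95, 1551, 18]);
translate([1412, 0, 291]) cube([95, 1551, 18]);
translate([1594, 0, 291]) cube([95, 1551, 18]);
translate([1776, 0, 291]) cube([95, 1551, 18]);


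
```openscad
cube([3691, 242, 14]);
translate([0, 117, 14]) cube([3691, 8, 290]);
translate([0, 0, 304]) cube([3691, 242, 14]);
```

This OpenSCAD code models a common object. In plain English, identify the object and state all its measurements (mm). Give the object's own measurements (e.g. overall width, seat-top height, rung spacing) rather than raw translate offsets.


An I-beam lying along x, 3691 mm long. Overall section height 318 mm. Two flanges 242 mm wide (y) and 14 mm thick, one on the floor and one at the top; a web 8 mm thick runs between them, centred on the flange width.


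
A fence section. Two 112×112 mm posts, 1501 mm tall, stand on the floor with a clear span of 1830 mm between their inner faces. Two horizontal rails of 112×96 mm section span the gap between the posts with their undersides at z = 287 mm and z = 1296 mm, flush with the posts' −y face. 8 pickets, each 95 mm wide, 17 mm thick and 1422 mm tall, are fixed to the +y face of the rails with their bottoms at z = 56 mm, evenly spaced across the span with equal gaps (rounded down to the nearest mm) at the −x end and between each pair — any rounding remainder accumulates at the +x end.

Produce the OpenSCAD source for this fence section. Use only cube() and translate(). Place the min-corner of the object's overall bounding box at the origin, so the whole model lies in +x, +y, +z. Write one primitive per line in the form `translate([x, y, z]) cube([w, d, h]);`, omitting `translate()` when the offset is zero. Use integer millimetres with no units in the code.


cube([112, 112, 1501]);
translate([1942, 0, 0]) cube([112, 112, 1501]);
translate([112, 0, 287]) cube([1830, 112, 96]);
translate([112, 0, 1296]) cube([1830, 112, 96]);
translate([230, 112, 56]) cube([95, 17, 1422]);
translate([443, 112, 56]) cube([95, 17, 1422]);
translate([656, 112, 56]) cube([95, 17, 1422]);
translate([869, 112, 56]) cube([95, 17, 1422]);
translate([1082, 112, 56]) cube([95, 17, 1422]);
translate([1295, 112, 56]) cube([95, 17, 1422]);
translate([1508, 112, 56]) cube([95, 17, 1422]);
translate([1721, 112, 56]) cube([95, 17, 1422]);


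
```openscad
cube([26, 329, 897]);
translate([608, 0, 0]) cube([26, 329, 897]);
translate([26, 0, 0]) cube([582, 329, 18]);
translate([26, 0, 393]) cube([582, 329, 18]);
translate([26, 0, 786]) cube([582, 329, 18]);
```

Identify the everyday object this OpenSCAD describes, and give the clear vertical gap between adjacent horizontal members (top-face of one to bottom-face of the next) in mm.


A bookshelf. The clear shelf gap is 375 mm.

Two tall side panels with 3 horizontal boards between them — a bookshelf. The first two shelf undersides are at z = 0 and z = 393; with shelf thickness 18, the clear gap is 393 − 0 − 18 = 375 mm.


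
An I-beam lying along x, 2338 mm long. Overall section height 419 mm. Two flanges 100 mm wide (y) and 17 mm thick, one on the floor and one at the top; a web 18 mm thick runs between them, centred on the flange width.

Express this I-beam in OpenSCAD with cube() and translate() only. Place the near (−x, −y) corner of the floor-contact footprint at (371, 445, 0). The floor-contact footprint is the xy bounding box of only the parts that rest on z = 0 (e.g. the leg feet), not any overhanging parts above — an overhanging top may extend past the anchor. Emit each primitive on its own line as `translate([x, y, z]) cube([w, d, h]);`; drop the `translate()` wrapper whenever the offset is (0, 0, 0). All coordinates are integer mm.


translate([371, 445, 0]) cube([2338, 100, 17]);
translate([371, 486, 17]) cube([2338, 18, 385]);
translate([371, 445, 402]) cube([2338, 100, 17]);


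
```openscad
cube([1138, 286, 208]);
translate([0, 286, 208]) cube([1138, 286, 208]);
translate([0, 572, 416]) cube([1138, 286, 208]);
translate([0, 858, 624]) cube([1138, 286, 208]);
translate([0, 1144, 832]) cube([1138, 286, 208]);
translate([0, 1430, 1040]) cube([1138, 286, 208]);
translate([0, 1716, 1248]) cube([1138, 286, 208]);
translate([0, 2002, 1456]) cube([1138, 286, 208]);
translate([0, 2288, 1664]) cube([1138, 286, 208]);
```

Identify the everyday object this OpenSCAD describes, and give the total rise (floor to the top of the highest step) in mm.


A staircase. The total rise is 1872 mm.

9 identical blocks, each offset up and back from the previous — a staircase. Each step is 208 mm tall and there are 9 of them, so the total rise is 9 × 208 = 1872 mm.


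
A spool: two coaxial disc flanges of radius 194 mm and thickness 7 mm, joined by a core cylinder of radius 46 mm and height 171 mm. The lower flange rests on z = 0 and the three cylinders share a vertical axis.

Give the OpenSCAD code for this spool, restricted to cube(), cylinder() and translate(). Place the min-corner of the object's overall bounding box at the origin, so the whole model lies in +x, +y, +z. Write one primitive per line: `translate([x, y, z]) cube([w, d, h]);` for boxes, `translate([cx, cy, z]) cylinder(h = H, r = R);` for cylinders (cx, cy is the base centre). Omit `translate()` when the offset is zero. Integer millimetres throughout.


translate([194, 194, 0]) cylinder(h = 7, r = 194);
translate([194, 194, 7]) cylinder(h = 171, r = 46);
translate([194, 194, 178]) cylinder(h = 7, r = 194);


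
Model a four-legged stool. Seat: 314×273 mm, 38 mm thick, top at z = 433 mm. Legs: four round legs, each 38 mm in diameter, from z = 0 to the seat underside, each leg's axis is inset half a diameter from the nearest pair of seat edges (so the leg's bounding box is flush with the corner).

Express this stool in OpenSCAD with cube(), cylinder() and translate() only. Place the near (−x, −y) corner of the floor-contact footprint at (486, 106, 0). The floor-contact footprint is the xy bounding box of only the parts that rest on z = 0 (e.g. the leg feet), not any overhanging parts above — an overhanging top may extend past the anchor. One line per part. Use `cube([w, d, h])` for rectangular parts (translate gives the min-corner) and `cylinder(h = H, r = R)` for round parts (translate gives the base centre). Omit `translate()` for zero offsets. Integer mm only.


translate([486, 106, 395]) cube([314, 273, 38]);
translate([505, 125, 0]) cylinder(h = 395, r = 19);
translate([781, 125, 0]) cylinder(h = 395, r = 19);
translate([505, 360, 0]) cylinder(h = 395, r = 19);
translate([781, 360, 0]) cylinder(h = 395, r = 19);


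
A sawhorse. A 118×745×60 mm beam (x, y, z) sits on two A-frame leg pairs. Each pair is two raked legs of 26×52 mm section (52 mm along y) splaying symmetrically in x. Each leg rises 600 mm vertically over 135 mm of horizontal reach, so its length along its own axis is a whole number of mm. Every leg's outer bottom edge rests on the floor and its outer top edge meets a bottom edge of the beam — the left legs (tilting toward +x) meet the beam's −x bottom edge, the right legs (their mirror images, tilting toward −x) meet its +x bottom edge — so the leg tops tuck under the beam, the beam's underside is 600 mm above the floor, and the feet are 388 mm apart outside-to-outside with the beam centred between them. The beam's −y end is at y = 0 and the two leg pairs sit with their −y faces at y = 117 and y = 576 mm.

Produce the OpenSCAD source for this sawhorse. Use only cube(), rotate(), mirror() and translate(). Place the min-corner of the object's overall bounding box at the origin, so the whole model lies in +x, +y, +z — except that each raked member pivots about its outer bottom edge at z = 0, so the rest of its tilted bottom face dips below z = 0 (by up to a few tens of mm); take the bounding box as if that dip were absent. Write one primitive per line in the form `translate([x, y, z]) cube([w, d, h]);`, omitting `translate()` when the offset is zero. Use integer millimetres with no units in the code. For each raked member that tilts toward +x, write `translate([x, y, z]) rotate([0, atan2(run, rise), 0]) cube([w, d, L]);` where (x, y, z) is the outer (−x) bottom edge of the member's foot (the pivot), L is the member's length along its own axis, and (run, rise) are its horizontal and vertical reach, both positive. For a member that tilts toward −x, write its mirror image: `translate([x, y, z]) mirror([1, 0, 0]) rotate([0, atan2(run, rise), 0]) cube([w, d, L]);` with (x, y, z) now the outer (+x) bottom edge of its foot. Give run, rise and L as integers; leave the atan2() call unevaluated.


// leg length = √(135² + 600²) = 615
// right-leg outer foot x = 2·135 + 118 = 388
// beam min-corner = (135, 0, 600)
translate([135, 0, 600]) cube([118, 745, 60]);
translate([0, 117, 0]) rotate([0, atan2(135, 600), 0]) cube([26, 52, 615]);
translate([388, 117, 0]) mirror([1, 0, 0]) rotate([0, atan2(135, 600), 0]) cube([26, 52, 615]);
translate([0, 576, 0]) rotate([0, atan2(135, 600), 0]) cube([26, 52, 615]);
translate([388, 576, 0]) mirror([1, 0, 0]) rotate([0, atan2(135, 600), 0]) cube([26, 52, 615]);


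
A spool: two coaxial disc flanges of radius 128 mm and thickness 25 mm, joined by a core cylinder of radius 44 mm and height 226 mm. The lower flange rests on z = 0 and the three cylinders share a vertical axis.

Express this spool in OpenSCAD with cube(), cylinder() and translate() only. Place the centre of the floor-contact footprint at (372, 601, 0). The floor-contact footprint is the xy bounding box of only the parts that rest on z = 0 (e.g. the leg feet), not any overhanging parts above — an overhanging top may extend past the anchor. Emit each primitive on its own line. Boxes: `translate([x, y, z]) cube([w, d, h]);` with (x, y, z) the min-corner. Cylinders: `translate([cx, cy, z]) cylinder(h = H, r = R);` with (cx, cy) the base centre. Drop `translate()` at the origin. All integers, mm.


translate([372, 601, 0]) cylinder(h = 25, r = 128);
translate([372, 601, 25]) cylinder(h = 226, r = 44);
translate([372, 601, 251]) cylinder(h = 25, r = 128);


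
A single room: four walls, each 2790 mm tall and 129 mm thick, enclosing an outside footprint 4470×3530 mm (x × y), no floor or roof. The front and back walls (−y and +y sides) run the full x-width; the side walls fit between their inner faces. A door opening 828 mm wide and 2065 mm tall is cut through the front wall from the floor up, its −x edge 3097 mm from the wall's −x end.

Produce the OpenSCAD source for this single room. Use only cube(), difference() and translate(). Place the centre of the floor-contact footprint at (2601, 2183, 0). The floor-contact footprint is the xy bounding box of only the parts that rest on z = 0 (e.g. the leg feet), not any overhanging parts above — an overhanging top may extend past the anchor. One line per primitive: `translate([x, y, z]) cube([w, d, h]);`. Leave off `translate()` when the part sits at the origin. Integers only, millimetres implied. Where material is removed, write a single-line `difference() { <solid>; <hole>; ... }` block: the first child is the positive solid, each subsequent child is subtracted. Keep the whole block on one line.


difference() { translate([366, 418, 0]) cube([4470, 129, 2790]); translate([3463, 418, 0]) cube([828, 129, 2065]); }
translate([366, 3819, 0]) cube([4470, 129, 2790]);
translate([366, 547, 0]) cube([129, 3272, 2790]);
translate([4707, 547, 0]) cube([129, 3272, 2790]);


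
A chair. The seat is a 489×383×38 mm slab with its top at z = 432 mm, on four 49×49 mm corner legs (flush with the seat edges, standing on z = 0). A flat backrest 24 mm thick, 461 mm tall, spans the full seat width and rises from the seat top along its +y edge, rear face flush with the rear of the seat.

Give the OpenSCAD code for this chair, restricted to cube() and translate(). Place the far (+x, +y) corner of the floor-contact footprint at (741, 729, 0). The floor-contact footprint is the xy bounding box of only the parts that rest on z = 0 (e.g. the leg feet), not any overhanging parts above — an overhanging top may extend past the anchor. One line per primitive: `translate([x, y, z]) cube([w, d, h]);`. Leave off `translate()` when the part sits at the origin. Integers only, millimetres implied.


// leg_h = 432 - 38 = 394
translate([252, 346, 394]) cube([489, 383, 38]);
translate([252, 346, 0]) cube([49, 49, 394]);
translate([692, 346, 0]) cube([49, 49, 394]);
translate([252, 680, 0]) cube([49, 49, 394]);
translate([692, 680, 0]) cube([49, 49, 394]);
translate([252, 705, 432]) cube([489, 24, 461]);


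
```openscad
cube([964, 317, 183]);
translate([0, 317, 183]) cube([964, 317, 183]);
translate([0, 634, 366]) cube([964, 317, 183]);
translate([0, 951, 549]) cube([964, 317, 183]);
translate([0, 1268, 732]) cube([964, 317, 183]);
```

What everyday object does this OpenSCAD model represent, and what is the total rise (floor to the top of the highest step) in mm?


A staircase. The total rise is 915 mm.

5 identical blocks, each offset up and back from the previous — a staircase. Each step is 183 mm tall and there are 5 of them, so the total rise is 5 × 183 = 915 mm.


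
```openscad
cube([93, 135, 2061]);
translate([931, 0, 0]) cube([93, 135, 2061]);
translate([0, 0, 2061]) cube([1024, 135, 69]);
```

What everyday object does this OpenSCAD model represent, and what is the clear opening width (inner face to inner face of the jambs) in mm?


A door frame. The clear opening width is 838 mm.

Two 2061 mm tall posts with a header on top — a door frame. The left jamb is 93 mm wide at x = 0; the right jamb starts at x = 931. The clear opening is 931 − 93 = 838 mm.


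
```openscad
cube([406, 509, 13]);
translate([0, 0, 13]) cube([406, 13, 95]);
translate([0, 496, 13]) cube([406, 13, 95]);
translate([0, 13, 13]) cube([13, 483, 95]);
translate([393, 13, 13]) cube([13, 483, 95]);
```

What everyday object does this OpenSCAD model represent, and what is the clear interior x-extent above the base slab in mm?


An open box. The internal width is 380 mm.

A 406×509 base slab with four walls standing on it — an open box. The base is 406 mm wide and the walls are 13 mm thick, so the internal width is 406 − 2 × 13 = 380 mm.


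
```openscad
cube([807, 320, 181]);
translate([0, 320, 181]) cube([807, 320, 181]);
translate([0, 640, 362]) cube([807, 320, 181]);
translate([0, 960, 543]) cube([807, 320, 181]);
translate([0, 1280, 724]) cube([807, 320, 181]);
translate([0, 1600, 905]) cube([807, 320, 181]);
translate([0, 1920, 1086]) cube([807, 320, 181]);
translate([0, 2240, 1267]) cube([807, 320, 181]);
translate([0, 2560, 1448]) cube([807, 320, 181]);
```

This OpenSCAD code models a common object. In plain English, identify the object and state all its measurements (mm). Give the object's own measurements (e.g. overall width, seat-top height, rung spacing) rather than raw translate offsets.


A straight staircase of 9 solid steps. Each step is 807 mm wide (x), 320 mm deep (y, the going) and 181 mm tall (the rise). The first step rests on the floor; each subsequent step sits one going further in +y and one rise higher in +z, directly behind and above the previous step with no overlap.
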